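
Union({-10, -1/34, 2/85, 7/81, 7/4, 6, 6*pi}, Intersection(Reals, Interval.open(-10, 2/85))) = Union({7/81, 7/4, 6, 6*pi}, Interval(-10, 2/85))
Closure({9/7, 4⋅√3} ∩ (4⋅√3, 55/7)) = ∅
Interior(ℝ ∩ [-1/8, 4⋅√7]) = (-1/8, 4⋅√7)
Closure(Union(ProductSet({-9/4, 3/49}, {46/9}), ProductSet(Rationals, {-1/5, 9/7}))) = Union(ProductSet({-9/4, 3/49}, {46/9}), ProductSet(Reals, {-1/5, 9/7}))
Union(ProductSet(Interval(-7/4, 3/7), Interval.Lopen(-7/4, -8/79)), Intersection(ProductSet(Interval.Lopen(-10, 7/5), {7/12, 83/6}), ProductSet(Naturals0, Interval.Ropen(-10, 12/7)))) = Union(ProductSet(Interval(-7/4, 3/7), Interval.Lopen(-7/4, -8/79)), ProductSet(Range(0, 2, 1), {7/12}))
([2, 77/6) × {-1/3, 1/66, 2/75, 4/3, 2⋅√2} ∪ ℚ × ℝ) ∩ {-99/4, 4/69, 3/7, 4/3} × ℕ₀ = {-99/4, 4/69, 3/7, 4/3} × ℕ₀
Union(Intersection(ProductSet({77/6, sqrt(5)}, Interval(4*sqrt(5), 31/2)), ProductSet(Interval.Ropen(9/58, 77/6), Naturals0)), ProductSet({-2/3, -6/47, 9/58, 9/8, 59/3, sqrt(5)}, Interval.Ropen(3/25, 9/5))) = Union(ProductSet({sqrt(5)}, Range(9, 16, 1)), ProductSet({-2/3, -6/47, 9/58, 9/8, 59/3, sqrt(5)}, Interval.Ropen(3/25, 9/5)))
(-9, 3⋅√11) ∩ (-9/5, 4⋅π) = (-9/5, 3⋅√11)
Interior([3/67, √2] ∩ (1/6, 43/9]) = (1/6, √2)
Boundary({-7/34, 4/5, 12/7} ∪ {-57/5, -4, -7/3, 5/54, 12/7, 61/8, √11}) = {-57/5, -4, -7/3, -7/34, 5/54, 4/5, 12/7, 61/8, √11}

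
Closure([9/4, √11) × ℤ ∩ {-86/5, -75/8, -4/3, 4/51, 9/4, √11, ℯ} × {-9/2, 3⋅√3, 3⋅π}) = ∅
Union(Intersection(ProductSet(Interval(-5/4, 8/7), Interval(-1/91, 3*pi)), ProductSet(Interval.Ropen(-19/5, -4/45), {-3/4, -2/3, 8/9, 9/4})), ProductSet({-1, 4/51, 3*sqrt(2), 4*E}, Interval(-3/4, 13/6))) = Union(ProductSet({-1, 4/51, 3*sqrt(2), 4*E}, Interval(-3/4, 13/6)), ProductSet(Interval.Ropen(-5/4, -4/45), {8/9, 9/4}))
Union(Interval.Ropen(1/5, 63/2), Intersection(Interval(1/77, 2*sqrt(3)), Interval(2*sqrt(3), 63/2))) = Interval.Ropen(1/5, 63/2)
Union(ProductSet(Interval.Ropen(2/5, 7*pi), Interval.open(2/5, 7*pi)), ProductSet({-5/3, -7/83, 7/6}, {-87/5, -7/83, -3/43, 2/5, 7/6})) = Union(ProductSet({-5/3, -7/83, 7/6}, {-87/5, -7/83, -3/43, 2/5, 7/6}), ProductSet(Interval.Ropen(2/5, 7*pi), Interval.open(2/5, 7*pi)))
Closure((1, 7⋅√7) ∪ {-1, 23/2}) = {-1} ∪ [1, 7⋅√7]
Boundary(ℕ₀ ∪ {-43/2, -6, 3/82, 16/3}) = {-43/2, -6, 3/82, 16/3} ∪ ℕ₀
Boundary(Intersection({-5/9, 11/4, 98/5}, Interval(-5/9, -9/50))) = {-5/9}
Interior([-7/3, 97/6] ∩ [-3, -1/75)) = (-7/3, -1/75)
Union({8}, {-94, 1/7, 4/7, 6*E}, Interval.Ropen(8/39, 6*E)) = Union({-94, 1/7}, Interval(8/39, 6*E))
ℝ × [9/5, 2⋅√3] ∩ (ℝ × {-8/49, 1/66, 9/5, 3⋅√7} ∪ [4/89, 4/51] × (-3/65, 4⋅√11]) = (ℝ × {9/5}) ∪ ([4/89, 4/51] × [9/5, 2⋅√3])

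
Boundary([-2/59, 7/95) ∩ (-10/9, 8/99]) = {-2/59, 7/95}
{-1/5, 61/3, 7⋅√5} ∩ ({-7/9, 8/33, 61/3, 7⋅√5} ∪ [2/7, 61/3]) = {61/3, 7⋅√5}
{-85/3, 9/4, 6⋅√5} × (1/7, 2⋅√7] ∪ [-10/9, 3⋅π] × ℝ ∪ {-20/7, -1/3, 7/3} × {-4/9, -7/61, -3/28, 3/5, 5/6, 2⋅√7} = ([-10/9, 3⋅π] × ℝ) ∪ ({-20/7, -1/3, 7/3} × {-4/9, -7/61, -3/28, 3/5, 5/6, 2⋅√7}) ∪ ({-85/3, 9/4, 6⋅√5} × (1/7, 2⋅√7])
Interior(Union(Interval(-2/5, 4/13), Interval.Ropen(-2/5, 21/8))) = Interval.open(-2/5, 21/8)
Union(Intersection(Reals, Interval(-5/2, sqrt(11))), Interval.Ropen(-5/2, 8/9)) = Interval(-5/2, sqrt(11))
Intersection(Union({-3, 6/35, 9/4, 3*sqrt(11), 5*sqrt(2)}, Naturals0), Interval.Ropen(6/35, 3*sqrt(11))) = Union({6/35, 9/4, 5*sqrt(2)}, Range(1, 10, 1))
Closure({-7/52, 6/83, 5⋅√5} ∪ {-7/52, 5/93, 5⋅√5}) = {-7/52, 5/93, 6/83, 5⋅√5}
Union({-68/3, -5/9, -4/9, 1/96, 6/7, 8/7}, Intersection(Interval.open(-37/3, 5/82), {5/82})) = {-68/3, -5/9, -4/9, 1/96, 6/7, 8/7}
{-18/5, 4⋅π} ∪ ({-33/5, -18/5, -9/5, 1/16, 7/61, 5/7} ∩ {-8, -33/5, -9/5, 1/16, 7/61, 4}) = {-33/5, -18/5, -9/5, 1/16, 7/61, 4⋅π}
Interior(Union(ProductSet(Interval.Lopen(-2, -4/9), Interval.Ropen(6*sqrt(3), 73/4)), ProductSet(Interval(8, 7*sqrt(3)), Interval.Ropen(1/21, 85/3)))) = Union(ProductSet(Interval.open(-2, -4/9), Interval.open(6*sqrt(3), 73/4)), ProductSet(Interval.open(8, 7*sqrt(3)), Interval.open(1/21, 85/3)))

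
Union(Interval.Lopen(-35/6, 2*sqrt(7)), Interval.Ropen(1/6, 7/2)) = Interval.Lopen(-35/6, 2*sqrt(7))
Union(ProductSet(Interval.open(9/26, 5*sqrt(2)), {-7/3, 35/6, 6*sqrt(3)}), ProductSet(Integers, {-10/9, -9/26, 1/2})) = Union(ProductSet(Integers, {-10/9, -9/26, 1/2}), ProductSet(Interval.open(9/26, 5*sqrt(2)), {-7/3, 35/6, 6*sqrt(3)}))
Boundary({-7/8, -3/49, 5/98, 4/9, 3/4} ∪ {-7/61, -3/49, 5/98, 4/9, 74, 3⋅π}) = {-7/8, -7/61, -3/49, 5/98, 4/9, 3/4, 74, 3⋅π}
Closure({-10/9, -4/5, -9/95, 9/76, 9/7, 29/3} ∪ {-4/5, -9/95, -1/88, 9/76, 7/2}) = {-10/9, -4/5, -9/95, -1/88, 9/76, 9/7, 7/2, 29/3}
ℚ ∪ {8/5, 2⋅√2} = ℚ ∪ {2⋅√2}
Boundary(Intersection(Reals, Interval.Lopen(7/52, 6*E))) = {7/52, 6*E}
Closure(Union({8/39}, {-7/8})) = {-7/8, 8/39}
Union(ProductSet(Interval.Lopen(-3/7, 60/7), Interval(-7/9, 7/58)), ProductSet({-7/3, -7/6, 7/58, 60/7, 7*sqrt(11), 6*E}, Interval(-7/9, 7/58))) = ProductSet(Union({-7/3, -7/6, 7*sqrt(11), 6*E}, Interval.Lopen(-3/7, 60/7)), Interval(-7/9, 7/58))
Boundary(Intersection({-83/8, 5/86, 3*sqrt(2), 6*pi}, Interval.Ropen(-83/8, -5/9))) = {-83/8}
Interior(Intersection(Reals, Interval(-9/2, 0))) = Interval.open(-9/2, 0)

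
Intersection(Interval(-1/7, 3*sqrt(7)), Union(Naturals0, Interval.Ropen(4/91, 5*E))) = Union(Interval(4/91, 3*sqrt(7)), Range(0, 8, 1))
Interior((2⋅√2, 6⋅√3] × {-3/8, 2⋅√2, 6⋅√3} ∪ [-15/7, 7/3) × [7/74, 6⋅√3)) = (-15/7, 7/3) × (7/74, 6⋅√3)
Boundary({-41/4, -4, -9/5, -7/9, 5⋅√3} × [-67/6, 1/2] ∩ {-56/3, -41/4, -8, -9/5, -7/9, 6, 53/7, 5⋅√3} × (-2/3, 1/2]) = {-41/4, -9/5, -7/9, 5⋅√3} × [-2/3, 1/2]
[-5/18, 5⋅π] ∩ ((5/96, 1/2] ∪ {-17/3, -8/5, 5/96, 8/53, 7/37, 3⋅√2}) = [5/96, 1/2] ∪ {3⋅√2}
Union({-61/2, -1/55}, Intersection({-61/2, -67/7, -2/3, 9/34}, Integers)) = {-61/2, -1/55}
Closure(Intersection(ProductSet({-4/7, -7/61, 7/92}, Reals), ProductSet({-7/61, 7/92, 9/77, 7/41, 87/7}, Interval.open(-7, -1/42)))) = ProductSet({-7/61, 7/92}, Interval(-7, -1/42))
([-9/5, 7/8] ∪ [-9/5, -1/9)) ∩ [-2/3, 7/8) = [-2/3, 7/8)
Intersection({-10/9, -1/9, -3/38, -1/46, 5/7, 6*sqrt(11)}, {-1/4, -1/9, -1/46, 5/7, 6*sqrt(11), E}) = {-1/9, -1/46, 5/7, 6*sqrt(11)}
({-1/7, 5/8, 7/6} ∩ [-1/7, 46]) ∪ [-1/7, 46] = [-1/7, 46]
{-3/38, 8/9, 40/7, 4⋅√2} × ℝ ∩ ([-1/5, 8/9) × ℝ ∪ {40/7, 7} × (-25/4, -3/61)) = ({-3/38} × ℝ) ∪ ({40/7} × (-25/4, -3/61))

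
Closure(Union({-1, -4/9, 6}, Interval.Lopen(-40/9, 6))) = Interval(-40/9, 6)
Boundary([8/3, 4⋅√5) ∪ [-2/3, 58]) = {-2/3, 58}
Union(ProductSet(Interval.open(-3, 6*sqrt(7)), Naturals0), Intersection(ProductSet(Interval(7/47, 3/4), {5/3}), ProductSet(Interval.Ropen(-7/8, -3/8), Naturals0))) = ProductSet(Interval.open(-3, 6*sqrt(7)), Naturals0)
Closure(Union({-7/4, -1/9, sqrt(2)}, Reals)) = Reals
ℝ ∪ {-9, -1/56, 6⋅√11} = ℝ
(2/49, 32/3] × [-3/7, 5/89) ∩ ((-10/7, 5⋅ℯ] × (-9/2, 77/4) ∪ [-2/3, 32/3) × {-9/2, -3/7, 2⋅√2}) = (2/49, 32/3] × [-3/7, 5/89)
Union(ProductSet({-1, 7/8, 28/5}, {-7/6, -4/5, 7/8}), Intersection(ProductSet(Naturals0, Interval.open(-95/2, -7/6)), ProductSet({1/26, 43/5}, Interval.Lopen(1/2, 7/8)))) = ProductSet({-1, 7/8, 28/5}, {-7/6, -4/5, 7/8})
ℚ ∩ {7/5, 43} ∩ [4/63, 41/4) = {7/5}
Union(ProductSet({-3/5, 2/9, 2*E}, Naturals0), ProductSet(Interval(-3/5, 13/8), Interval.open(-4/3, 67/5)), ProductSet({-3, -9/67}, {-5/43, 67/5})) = Union(ProductSet({-3, -9/67}, {-5/43, 67/5}), ProductSet({-3/5, 2/9, 2*E}, Naturals0), ProductSet(Interval(-3/5, 13/8), Interval.open(-4/3, 67/5)))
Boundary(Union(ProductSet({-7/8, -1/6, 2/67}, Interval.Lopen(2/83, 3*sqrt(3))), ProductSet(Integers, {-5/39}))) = Union(ProductSet({-7/8, -1/6, 2/67}, Interval(2/83, 3*sqrt(3))), ProductSet(Integers, {-5/39}))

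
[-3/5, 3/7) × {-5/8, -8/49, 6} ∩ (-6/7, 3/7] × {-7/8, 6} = [-3/5, 3/7) × {6}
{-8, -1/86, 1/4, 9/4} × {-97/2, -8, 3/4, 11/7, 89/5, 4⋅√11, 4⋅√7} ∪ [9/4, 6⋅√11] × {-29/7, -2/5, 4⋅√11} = ([9/4, 6⋅√11] × {-29/7, -2/5, 4⋅√11}) ∪ ({-8, -1/86, 1/4, 9/4} × {-97/2, -8, 3/4, 11/7, 89/5, 4⋅√11, 4⋅√7})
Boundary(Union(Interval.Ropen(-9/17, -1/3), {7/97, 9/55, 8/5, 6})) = {-9/17, -1/3, 7/97, 9/55, 8/5, 6}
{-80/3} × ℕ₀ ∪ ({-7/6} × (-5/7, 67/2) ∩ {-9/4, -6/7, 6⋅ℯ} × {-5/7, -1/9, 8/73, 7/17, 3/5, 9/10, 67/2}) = {-80/3} × ℕ₀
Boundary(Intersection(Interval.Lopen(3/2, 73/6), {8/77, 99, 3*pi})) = {3*pi}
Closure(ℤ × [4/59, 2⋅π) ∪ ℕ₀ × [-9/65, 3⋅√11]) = (ℤ × [4/59, 2⋅π]) ∪ (ℕ₀ × [-9/65, 3⋅√11])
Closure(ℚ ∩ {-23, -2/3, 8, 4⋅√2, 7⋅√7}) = {-23, -2/3, 8}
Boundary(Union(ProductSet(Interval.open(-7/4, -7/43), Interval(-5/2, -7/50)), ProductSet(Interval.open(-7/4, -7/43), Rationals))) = Union(ProductSet({-7/4, -7/43}, Union(Interval(-oo, oo), Rationals)), ProductSet(Interval(-7/4, -7/43), Union(Interval(-oo, -5/2), Interval(-7/50, oo))))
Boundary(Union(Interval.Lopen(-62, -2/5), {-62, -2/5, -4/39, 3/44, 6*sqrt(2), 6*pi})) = {-62, -2/5, -4/39, 3/44, 6*sqrt(2), 6*pi}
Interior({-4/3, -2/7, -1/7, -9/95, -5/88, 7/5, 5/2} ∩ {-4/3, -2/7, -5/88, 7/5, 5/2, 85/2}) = ∅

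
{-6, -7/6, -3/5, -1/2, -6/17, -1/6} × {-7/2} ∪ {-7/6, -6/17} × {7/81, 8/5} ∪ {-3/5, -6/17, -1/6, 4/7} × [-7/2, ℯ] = ({-7/6, -6/17} × {7/81, 8/5}) ∪ ({-6, -7/6, -3/5, -1/2, -6/17, -1/6} × {-7/2}) ∪ ({-3/5, -6/17, -1/6, 4/7} × [-7/2, ℯ])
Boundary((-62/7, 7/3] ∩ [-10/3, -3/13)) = {-10/3, -3/13}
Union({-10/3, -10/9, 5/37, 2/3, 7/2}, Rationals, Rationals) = Rationals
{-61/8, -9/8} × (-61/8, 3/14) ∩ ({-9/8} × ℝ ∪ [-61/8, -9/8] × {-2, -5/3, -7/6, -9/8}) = ({-9/8} × (-61/8, 3/14)) ∪ ({-61/8, -9/8} × {-2, -5/3, -7/6, -9/8})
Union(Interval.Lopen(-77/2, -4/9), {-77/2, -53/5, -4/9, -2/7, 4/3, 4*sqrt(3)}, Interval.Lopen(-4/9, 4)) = Union({4*sqrt(3)}, Interval(-77/2, 4))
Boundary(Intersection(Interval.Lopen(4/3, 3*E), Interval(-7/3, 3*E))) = {4/3, 3*E}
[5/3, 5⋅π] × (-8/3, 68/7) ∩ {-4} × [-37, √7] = ∅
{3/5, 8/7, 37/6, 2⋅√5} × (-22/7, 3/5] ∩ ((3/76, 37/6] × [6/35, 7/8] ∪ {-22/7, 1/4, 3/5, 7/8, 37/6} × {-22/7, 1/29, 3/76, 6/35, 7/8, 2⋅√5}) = ({3/5, 37/6} × {1/29, 3/76, 6/35}) ∪ ({3/5, 8/7, 37/6, 2⋅√5} × [6/35, 3/5])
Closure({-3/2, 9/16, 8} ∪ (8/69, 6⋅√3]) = {-3/2} ∪ [8/69, 6⋅√3]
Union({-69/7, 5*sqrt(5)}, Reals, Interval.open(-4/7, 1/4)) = Interval(-oo, oo)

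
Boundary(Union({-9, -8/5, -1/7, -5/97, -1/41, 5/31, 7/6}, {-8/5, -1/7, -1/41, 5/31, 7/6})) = {-9, -8/5, -1/7, -5/97, -1/41, 5/31, 7/6}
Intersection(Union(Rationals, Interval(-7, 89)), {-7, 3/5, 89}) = {-7, 3/5, 89}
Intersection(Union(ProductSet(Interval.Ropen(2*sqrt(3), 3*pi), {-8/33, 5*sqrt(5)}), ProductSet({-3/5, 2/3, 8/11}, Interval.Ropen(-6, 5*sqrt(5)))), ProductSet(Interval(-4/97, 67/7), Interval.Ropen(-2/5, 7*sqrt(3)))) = Union(ProductSet({2/3, 8/11}, Interval.Ropen(-2/5, 5*sqrt(5))), ProductSet(Interval.Ropen(2*sqrt(3), 3*pi), {-8/33, 5*sqrt(5)}))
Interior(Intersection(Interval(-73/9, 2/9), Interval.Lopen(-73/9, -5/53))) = Interval.open(-73/9, -5/53)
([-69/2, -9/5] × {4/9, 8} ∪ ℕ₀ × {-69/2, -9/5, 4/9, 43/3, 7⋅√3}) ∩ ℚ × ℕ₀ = (ℚ ∩ [-69/2, -9/5]) × {8}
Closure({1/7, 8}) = {1/7, 8}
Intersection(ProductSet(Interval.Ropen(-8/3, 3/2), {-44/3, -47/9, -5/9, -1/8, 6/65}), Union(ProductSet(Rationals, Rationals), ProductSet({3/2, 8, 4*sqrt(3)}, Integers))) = ProductSet(Intersection(Interval.Ropen(-8/3, 3/2), Rationals), {-44/3, -47/9, -5/9, -1/8, 6/65})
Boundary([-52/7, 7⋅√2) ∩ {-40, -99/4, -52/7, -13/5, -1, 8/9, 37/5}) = {-52/7, -13/5, -1, 8/9, 37/5}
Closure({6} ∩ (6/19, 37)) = {6}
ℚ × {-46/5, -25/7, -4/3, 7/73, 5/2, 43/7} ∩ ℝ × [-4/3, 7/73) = ℚ × {-4/3}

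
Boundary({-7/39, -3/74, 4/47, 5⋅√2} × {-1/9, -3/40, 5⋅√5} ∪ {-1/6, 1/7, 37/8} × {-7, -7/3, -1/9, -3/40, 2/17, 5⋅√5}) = ({-1/6, 1/7, 37/8} × {-7, -7/3, -1/9, -3/40, 2/17, 5⋅√5}) ∪ ({-7/39, -3/74, 4/47, 5⋅√2} × {-1/9, -3/40, 5⋅√5})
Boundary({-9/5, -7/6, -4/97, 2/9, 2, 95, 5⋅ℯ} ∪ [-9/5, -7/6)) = {-9/5, -7/6, -4/97, 2/9, 2, 95, 5⋅ℯ}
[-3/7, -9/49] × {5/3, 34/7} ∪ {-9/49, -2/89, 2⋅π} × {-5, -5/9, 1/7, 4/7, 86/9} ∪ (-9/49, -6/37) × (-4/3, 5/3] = ([-3/7, -9/49] × {5/3, 34/7}) ∪ ((-9/49, -6/37) × (-4/3, 5/3]) ∪ ({-9/49, -2/89, 2⋅π} × {-5, -5/9, 1/7, 4/7, 86/9})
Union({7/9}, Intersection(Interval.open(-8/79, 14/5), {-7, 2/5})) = {2/5, 7/9}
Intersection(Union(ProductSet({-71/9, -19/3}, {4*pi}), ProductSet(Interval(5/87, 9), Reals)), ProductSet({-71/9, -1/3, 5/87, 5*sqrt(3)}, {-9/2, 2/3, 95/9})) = ProductSet({5/87, 5*sqrt(3)}, {-9/2, 2/3, 95/9})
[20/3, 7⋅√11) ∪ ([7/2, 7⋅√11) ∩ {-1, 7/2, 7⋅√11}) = {7/2} ∪ [20/3, 7⋅√11)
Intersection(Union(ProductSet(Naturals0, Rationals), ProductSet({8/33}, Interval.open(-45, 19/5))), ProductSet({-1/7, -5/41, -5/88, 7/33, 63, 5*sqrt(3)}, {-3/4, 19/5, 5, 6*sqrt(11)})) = ProductSet({63}, {-3/4, 19/5, 5})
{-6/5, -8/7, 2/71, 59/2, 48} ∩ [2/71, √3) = {2/71}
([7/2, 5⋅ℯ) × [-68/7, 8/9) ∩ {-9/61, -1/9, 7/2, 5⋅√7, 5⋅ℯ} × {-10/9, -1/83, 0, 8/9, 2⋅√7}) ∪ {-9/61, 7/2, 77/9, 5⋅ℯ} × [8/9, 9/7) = ({7/2, 5⋅√7} × {-10/9, -1/83, 0}) ∪ ({-9/61, 7/2, 77/9, 5⋅ℯ} × [8/9, 9/7))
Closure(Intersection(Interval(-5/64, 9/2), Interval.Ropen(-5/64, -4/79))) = Interval(-5/64, -4/79)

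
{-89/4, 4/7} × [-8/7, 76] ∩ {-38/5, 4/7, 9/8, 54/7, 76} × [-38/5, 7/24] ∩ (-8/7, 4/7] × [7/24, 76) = {4/7} × {7/24}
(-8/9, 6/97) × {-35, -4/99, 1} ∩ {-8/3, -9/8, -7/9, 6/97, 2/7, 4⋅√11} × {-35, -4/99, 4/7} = {-7/9} × {-35, -4/99}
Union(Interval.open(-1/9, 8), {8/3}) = Interval.open(-1/9, 8)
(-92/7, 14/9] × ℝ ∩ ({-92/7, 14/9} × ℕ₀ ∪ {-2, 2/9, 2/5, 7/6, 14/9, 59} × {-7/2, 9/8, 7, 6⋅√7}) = ({14/9} × ℕ₀) ∪ ({-2, 2/9, 2/5, 7/6, 14/9} × {-7/2, 9/8, 7, 6⋅√7})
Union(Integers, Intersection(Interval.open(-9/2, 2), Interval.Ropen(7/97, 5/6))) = Union(Integers, Interval.Ropen(7/97, 5/6))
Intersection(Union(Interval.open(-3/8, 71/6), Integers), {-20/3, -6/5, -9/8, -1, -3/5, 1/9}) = {-1, 1/9}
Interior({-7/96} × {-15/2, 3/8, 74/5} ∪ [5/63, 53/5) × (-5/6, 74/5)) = (5/63, 53/5) × (-5/6, 74/5)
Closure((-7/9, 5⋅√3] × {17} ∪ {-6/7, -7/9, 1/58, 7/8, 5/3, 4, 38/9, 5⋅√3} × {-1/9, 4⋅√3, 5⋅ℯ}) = ([-7/9, 5⋅√3] × {17}) ∪ ({-6/7, -7/9, 1/58, 7/8, 5/3, 4, 38/9, 5⋅√3} × {-1/9, 4⋅√3, 5⋅ℯ})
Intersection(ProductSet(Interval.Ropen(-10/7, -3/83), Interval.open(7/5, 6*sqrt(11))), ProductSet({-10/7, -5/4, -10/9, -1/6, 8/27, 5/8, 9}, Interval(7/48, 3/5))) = EmptySet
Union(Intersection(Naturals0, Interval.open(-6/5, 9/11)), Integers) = Integers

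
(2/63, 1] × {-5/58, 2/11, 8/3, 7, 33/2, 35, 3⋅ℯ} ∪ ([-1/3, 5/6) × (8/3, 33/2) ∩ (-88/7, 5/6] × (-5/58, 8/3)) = (2/63, 1] × {-5/58, 2/11, 8/3, 7, 33/2, 35, 3⋅ℯ}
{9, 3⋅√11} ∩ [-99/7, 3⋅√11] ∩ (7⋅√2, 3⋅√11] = {3⋅√11}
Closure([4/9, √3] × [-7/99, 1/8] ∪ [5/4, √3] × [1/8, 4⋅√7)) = ([4/9, √3] × [-7/99, 1/8]) ∪ ([5/4, √3] × [1/8, 4⋅√7])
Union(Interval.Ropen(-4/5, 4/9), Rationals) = Union(Interval(-4/5, 4/9), Rationals)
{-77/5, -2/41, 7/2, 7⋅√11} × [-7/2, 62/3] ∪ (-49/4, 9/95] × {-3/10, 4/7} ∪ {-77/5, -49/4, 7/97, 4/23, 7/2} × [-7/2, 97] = ((-49/4, 9/95] × {-3/10, 4/7}) ∪ ({-77/5, -49/4, 7/97, 4/23, 7/2} × [-7/2, 97]) ∪ ({-77/5, -2/41, 7/2, 7⋅√11} × [-7/2, 62/3])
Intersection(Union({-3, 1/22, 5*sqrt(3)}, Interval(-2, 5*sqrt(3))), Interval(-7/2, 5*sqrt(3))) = Union({-3}, Interval(-2, 5*sqrt(3)))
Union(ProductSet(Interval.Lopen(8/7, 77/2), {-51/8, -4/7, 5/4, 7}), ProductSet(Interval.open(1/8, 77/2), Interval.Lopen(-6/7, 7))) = Union(ProductSet(Interval.open(1/8, 77/2), Interval.Lopen(-6/7, 7)), ProductSet(Interval.Lopen(8/7, 77/2), {-51/8, -4/7, 5/4, 7}))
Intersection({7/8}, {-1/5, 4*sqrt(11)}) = EmptySet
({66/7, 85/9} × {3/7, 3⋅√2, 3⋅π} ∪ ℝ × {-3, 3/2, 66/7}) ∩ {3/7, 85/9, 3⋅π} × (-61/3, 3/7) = {3/7, 85/9, 3⋅π} × {-3}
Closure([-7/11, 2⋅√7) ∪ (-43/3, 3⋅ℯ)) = [-43/3, 3⋅ℯ]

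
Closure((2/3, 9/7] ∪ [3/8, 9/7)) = [3/8, 9/7]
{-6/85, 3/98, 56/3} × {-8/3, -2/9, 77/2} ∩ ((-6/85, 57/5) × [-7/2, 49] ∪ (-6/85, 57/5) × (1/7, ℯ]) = {3/98} × {-8/3, -2/9, 77/2}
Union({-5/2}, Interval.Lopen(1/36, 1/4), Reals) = Interval(-oo, oo)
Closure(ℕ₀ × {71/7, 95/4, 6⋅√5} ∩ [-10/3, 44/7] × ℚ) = {0, 1, …, 6} × {71/7, 95/4}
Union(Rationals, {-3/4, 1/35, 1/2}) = Rationals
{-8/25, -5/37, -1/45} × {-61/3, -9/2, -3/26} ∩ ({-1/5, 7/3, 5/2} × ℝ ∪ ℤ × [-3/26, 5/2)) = ∅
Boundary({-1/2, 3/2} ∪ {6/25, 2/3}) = {-1/2, 6/25, 2/3, 3/2}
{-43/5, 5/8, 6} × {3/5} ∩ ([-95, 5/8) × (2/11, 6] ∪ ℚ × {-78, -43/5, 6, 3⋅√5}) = {-43/5} × {3/5}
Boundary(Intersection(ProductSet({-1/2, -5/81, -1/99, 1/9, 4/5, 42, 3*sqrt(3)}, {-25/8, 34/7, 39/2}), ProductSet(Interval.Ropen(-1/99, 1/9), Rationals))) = ProductSet({-1/99}, {-25/8, 34/7, 39/2})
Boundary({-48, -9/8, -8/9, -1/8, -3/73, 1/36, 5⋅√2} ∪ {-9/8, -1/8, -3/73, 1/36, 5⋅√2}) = {-48, -9/8, -8/9, -1/8, -3/73, 1/36, 5⋅√2}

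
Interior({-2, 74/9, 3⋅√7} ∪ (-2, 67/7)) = (-2, 67/7)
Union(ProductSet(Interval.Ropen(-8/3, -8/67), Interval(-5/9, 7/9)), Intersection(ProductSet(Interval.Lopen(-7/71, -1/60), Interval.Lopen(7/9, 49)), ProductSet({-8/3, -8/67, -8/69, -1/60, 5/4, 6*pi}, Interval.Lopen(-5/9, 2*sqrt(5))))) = Union(ProductSet({-1/60}, Interval.Lopen(7/9, 2*sqrt(5))), ProductSet(Interval.Ropen(-8/3, -8/67), Interval(-5/9, 7/9)))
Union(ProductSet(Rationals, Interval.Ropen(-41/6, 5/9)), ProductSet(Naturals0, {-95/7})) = Union(ProductSet(Naturals0, {-95/7}), ProductSet(Rationals, Interval.Ropen(-41/6, 5/9)))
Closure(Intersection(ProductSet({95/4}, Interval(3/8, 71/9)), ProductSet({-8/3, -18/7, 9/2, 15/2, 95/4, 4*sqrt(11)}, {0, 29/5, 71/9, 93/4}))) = ProductSet({95/4}, {29/5, 71/9})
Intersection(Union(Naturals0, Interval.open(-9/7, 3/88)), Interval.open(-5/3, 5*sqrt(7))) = Union(Interval.open(-9/7, 3/88), Range(0, 14, 1))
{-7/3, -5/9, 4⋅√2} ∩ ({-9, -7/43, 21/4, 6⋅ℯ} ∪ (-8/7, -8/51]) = {-5/9}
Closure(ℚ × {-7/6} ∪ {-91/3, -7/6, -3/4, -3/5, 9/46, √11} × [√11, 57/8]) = (ℝ × {-7/6}) ∪ ({-91/3, -7/6, -3/4, -3/5, 9/46, √11} × [√11, 57/8])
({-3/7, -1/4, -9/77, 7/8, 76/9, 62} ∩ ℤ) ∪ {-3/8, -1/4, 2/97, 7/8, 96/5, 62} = {-3/8, -1/4, 2/97, 7/8, 96/5, 62}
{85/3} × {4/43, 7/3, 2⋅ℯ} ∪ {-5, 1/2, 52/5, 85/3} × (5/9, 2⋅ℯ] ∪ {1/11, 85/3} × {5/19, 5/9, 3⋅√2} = ({85/3} × {4/43, 7/3, 2⋅ℯ}) ∪ ({1/11, 85/3} × {5/19, 5/9, 3⋅√2}) ∪ ({-5, 1/2, 52/5, 85/3} × (5/9, 2⋅ℯ])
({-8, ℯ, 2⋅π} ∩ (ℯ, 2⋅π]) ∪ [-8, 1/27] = [-8, 1/27] ∪ {2⋅π}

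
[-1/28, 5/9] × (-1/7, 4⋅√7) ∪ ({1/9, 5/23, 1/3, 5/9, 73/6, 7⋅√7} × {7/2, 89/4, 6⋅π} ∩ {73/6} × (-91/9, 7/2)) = [-1/28, 5/9] × (-1/7, 4⋅√7)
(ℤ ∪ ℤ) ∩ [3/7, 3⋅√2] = {1, 2, 3, 4}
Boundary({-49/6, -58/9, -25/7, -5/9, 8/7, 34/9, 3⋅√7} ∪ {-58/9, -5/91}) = {-49/6, -58/9, -25/7, -5/9, -5/91, 8/7, 34/9, 3⋅√7}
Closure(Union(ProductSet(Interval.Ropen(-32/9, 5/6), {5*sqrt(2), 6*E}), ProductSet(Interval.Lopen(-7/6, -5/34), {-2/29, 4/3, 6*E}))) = Union(ProductSet(Interval(-32/9, 5/6), {5*sqrt(2), 6*E}), ProductSet(Interval(-7/6, -5/34), {-2/29, 4/3, 6*E}))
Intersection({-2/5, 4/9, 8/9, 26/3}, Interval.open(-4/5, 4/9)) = {-2/5}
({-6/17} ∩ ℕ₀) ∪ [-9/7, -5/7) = [-9/7, -5/7)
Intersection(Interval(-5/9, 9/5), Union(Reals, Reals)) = Interval(-5/9, 9/5)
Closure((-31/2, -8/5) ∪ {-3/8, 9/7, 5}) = [-31/2, -8/5] ∪ {-3/8, 9/7, 5}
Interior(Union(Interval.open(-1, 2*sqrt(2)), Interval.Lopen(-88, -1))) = Interval.open(-88, 2*sqrt(2))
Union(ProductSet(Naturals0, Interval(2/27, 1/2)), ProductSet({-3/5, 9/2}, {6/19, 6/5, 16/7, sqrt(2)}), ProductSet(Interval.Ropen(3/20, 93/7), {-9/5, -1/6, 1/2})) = Union(ProductSet({-3/5, 9/2}, {6/19, 6/5, 16/7, sqrt(2)}), ProductSet(Interval.Ropen(3/20, 93/7), {-9/5, -1/6, 1/2}), ProductSet(Naturals0, Interval(2/27, 1/2)))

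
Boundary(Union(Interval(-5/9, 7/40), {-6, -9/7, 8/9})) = {-6, -9/7, -5/9, 7/40, 8/9}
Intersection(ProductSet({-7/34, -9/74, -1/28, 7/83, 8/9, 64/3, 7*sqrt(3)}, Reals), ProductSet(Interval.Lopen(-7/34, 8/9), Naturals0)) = ProductSet({-9/74, -1/28, 7/83, 8/9}, Naturals0)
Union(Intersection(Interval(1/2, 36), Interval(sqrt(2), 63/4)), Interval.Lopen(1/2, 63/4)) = Interval.Lopen(1/2, 63/4)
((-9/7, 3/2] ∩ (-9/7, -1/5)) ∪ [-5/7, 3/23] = (-9/7, 3/23]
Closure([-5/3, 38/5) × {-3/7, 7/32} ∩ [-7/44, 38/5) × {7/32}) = [-7/44, 38/5] × {7/32}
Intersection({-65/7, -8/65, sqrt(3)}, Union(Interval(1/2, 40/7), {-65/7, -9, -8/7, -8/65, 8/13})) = {-65/7, -8/65, sqrt(3)}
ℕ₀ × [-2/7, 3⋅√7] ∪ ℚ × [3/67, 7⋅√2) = (ℕ₀ × [-2/7, 3⋅√7]) ∪ (ℚ × [3/67, 7⋅√2))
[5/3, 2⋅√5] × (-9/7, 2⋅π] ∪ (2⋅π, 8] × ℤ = ((2⋅π, 8] × ℤ) ∪ ([5/3, 2⋅√5] × (-9/7, 2⋅π])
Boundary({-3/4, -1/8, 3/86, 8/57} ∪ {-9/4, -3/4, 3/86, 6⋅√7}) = {-9/4, -3/4, -1/8, 3/86, 8/57, 6⋅√7}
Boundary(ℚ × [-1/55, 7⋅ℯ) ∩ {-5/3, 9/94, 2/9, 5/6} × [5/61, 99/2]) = {-5/3, 9/94, 2/9, 5/6} × [5/61, 7⋅ℯ]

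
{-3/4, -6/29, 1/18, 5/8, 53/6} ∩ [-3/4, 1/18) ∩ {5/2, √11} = ∅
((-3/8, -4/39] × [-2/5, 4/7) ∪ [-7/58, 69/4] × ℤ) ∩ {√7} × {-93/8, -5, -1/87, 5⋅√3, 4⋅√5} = {√7} × {-5}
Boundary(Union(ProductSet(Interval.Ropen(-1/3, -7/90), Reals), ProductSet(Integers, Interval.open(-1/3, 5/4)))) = Union(ProductSet(Complement(Integers, Interval.open(-1/3, -7/90)), Interval(-1/3, 5/4)), ProductSet({-1/3, -7/90}, Reals))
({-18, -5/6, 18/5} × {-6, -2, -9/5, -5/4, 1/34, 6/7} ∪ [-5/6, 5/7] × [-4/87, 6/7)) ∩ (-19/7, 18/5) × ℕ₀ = [-5/6, 5/7] × {0}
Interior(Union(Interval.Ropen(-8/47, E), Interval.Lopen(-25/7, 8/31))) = Interval.open(-25/7, E)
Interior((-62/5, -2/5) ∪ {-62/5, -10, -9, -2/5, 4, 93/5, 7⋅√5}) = (-62/5, -2/5)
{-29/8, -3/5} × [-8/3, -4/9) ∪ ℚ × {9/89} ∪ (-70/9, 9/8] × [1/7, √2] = (ℚ × {9/89}) ∪ ({-29/8, -3/5} × [-8/3, -4/9)) ∪ ((-70/9, 9/8] × [1/7, √2])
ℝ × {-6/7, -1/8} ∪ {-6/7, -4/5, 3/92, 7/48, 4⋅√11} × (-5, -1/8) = (ℝ × {-6/7, -1/8}) ∪ ({-6/7, -4/5, 3/92, 7/48, 4⋅√11} × (-5, -1/8))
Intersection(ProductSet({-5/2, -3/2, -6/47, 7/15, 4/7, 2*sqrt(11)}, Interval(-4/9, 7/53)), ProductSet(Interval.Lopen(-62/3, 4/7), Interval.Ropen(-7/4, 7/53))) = ProductSet({-5/2, -3/2, -6/47, 7/15, 4/7}, Interval.Ropen(-4/9, 7/53))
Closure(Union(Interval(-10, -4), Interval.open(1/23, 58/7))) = Union(Interval(-10, -4), Interval(1/23, 58/7))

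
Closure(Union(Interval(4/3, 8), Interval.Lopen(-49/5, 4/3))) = Interval(-49/5, 8)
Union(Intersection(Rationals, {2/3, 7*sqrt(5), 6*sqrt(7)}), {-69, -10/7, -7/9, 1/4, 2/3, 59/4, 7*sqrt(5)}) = {-69, -10/7, -7/9, 1/4, 2/3, 59/4, 7*sqrt(5)}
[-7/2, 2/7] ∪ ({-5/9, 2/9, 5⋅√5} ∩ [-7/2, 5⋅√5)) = [-7/2, 2/7]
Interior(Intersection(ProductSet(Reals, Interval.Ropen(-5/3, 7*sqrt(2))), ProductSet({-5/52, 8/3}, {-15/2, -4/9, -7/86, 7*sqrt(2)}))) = EmptySet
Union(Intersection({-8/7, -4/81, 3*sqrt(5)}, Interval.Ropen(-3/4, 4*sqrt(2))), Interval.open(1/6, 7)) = Union({-4/81}, Interval.open(1/6, 7))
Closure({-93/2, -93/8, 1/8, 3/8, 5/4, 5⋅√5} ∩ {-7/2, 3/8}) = {3/8}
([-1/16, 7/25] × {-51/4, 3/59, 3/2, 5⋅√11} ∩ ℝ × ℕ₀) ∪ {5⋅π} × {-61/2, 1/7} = {5⋅π} × {-61/2, 1/7}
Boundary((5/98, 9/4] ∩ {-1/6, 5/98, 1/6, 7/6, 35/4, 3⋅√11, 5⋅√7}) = {1/6, 7/6}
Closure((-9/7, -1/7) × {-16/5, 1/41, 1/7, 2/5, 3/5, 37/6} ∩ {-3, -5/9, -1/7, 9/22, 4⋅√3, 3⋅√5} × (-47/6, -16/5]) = {-5/9} × {-16/5}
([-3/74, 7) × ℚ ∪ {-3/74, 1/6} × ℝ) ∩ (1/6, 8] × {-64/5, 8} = (1/6, 7) × {-64/5, 8}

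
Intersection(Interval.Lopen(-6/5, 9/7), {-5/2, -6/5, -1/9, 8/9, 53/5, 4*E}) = {-1/9, 8/9}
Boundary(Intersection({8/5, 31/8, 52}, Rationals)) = {8/5, 31/8, 52}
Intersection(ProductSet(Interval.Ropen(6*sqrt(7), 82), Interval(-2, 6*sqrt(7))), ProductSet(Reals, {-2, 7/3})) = ProductSet(Interval.Ropen(6*sqrt(7), 82), {-2, 7/3})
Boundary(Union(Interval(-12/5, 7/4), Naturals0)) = Union(Complement(Naturals0, Interval.open(-12/5, 7/4)), {-12/5, 7/4})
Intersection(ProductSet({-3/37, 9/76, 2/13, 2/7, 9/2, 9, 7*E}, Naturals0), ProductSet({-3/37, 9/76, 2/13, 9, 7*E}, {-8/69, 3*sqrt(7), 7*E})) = EmptySet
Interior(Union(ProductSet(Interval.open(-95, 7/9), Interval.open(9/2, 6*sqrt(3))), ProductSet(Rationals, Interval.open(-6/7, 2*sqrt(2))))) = ProductSet(Interval.open(-95, 7/9), Interval.open(9/2, 6*sqrt(3)))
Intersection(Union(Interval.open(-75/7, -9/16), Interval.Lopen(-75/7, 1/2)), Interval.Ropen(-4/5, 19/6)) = Interval(-4/5, 1/2)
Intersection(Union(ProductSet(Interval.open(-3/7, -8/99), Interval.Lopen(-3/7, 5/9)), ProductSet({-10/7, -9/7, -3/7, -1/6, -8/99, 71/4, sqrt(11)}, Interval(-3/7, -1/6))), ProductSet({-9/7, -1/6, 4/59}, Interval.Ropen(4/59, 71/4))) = ProductSet({-1/6}, Interval(4/59, 5/9))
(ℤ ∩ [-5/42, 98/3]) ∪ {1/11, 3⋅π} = {0, 1, …, 32} ∪ {1/11, 3⋅π}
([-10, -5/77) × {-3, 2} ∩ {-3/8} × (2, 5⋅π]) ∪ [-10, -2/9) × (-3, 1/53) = [-10, -2/9) × (-3, 1/53)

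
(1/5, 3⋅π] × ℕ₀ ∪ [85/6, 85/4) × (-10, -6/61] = ((1/5, 3⋅π] × ℕ₀) ∪ ([85/6, 85/4) × (-10, -6/61])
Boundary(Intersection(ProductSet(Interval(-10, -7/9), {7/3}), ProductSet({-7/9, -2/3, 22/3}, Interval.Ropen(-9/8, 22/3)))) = ProductSet({-7/9}, {7/3})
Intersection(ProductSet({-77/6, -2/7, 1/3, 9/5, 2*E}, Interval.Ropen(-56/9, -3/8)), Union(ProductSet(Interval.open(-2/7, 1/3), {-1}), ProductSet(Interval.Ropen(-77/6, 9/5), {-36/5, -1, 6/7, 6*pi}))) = ProductSet({-77/6, -2/7, 1/3}, {-1})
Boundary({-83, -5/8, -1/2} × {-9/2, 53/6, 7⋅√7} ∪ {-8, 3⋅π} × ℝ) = ({-8, 3⋅π} × ℝ) ∪ ({-83, -5/8, -1/2} × {-9/2, 53/6, 7⋅√7})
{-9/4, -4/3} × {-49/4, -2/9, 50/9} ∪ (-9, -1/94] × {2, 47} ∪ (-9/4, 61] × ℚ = ((-9/4, 61] × ℚ) ∪ ({-9/4, -4/3} × {-49/4, -2/9, 50/9}) ∪ ((-9, -1/94] × {2, 47})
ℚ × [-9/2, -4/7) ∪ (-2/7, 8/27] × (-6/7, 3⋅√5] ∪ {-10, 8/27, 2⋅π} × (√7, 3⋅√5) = (ℚ × [-9/2, -4/7)) ∪ ((-2/7, 8/27] × (-6/7, 3⋅√5]) ∪ ({-10, 8/27, 2⋅π} × (√7, 3⋅√5))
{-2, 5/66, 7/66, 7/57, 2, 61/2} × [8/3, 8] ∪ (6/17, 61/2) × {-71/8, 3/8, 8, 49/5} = ((6/17, 61/2) × {-71/8, 3/8, 8, 49/5}) ∪ ({-2, 5/66, 7/66, 7/57, 2, 61/2} × [8/3, 8])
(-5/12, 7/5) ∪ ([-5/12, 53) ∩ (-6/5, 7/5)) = [-5/12, 7/5)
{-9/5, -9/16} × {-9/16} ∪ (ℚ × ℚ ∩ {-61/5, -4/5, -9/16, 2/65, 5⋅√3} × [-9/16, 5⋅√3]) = ({-9/5, -9/16} × {-9/16}) ∪ ({-61/5, -4/5, -9/16, 2/65} × (ℚ ∩ [-9/16, 5⋅√3]))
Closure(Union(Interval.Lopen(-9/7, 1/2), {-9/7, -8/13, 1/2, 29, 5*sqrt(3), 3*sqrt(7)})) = Union({29, 5*sqrt(3), 3*sqrt(7)}, Interval(-9/7, 1/2))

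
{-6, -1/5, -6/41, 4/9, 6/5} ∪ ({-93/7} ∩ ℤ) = {-6, -1/5, -6/41, 4/9, 6/5}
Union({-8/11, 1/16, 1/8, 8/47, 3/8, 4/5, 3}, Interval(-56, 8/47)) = Union({3/8, 4/5, 3}, Interval(-56, 8/47))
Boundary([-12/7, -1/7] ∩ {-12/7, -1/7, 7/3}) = {-12/7, -1/7}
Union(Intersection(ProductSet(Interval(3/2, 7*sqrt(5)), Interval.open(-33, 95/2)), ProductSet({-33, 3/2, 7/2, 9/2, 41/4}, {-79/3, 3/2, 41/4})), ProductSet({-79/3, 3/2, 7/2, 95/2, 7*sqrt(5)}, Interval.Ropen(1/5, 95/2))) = Union(ProductSet({3/2, 7/2, 9/2, 41/4}, {-79/3, 3/2, 41/4}), ProductSet({-79/3, 3/2, 7/2, 95/2, 7*sqrt(5)}, Interval.Ropen(1/5, 95/2)))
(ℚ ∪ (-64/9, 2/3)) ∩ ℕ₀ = ℕ₀ ∪ {0}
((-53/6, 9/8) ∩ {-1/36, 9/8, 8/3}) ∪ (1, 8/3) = {-1/36} ∪ (1, 8/3)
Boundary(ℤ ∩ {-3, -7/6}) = {-3}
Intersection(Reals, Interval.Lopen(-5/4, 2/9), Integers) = Range(-1, 1, 1)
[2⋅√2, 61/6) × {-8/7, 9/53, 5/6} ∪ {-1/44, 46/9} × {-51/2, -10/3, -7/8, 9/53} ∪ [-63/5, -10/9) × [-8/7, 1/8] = ({-1/44, 46/9} × {-51/2, -10/3, -7/8, 9/53}) ∪ ([-63/5, -10/9) × [-8/7, 1/8]) ∪ ([2⋅√2, 61/6) × {-8/7, 9/53, 5/6})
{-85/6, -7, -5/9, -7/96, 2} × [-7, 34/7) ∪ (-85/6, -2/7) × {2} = ((-85/6, -2/7) × {2}) ∪ ({-85/6, -7, -5/9, -7/96, 2} × [-7, 34/7))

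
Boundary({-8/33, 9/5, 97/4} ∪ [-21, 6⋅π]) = {-21, 97/4, 6⋅π}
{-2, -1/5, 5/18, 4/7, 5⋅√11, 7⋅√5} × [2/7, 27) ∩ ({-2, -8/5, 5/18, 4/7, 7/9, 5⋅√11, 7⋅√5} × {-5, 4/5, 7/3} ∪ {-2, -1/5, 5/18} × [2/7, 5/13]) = ({-2, -1/5, 5/18} × [2/7, 5/13]) ∪ ({-2, 5/18, 4/7, 5⋅√11, 7⋅√5} × {4/5, 7/3})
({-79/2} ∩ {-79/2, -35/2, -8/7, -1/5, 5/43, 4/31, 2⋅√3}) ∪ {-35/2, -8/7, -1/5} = {-79/2, -35/2, -8/7, -1/5}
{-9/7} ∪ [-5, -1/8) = [-5, -1/8)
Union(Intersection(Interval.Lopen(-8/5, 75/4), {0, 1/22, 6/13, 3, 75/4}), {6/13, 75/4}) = {0, 1/22, 6/13, 3, 75/4}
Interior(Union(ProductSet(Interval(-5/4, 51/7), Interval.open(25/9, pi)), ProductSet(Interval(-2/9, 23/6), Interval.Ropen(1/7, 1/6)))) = Union(ProductSet(Interval.open(-5/4, 51/7), Interval.open(25/9, pi)), ProductSet(Interval.open(-2/9, 23/6), Interval.open(1/7, 1/6)))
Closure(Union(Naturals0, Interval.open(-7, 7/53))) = Union(Complement(Naturals0, Interval.open(-7, 7/53)), Interval(-7, 7/53), Naturals0)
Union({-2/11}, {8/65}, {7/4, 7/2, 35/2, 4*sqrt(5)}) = {-2/11, 8/65, 7/4, 7/2, 35/2, 4*sqrt(5)}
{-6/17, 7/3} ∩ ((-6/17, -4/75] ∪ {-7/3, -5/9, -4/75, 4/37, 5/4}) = ∅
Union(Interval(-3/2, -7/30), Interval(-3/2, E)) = Interval(-3/2, E)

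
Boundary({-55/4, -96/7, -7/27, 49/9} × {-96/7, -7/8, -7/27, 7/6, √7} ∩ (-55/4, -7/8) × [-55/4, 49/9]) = {-96/7} × {-96/7, -7/8, -7/27, 7/6, √7}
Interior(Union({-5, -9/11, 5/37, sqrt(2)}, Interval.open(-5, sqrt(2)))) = Interval.open(-5, sqrt(2))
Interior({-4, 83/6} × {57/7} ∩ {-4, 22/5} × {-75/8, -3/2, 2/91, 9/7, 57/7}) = ∅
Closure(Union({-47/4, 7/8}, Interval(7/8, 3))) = Union({-47/4}, Interval(7/8, 3))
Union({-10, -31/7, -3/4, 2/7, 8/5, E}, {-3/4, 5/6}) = {-10, -31/7, -3/4, 2/7, 5/6, 8/5, E}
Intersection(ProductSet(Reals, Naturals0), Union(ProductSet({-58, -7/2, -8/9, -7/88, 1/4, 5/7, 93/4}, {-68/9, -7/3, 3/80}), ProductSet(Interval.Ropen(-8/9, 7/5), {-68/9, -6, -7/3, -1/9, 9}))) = ProductSet(Interval.Ropen(-8/9, 7/5), {9})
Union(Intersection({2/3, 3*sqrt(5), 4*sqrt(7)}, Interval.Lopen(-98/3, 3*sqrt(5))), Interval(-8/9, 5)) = Union({3*sqrt(5)}, Interval(-8/9, 5))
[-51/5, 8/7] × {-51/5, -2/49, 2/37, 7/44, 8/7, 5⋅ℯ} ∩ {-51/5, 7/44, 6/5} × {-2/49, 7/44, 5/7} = {-51/5, 7/44} × {-2/49, 7/44}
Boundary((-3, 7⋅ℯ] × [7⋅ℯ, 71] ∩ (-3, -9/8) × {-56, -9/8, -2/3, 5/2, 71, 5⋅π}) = [-3, -9/8] × {71}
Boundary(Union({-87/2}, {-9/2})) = {-87/2, -9/2}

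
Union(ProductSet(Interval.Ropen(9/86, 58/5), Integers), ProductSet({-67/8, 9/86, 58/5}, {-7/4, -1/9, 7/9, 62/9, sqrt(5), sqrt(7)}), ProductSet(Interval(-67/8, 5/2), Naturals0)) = Union(ProductSet({-67/8, 9/86, 58/5}, {-7/4, -1/9, 7/9, 62/9, sqrt(5), sqrt(7)}), ProductSet(Interval(-67/8, 5/2), Naturals0), ProductSet(Interval.Ropen(9/86, 58/5), Integers))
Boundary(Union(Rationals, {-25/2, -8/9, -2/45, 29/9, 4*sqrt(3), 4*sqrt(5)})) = Reals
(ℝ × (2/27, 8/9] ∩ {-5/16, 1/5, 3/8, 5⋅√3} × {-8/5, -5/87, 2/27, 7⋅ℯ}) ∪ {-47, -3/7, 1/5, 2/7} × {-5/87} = {-47, -3/7, 1/5, 2/7} × {-5/87}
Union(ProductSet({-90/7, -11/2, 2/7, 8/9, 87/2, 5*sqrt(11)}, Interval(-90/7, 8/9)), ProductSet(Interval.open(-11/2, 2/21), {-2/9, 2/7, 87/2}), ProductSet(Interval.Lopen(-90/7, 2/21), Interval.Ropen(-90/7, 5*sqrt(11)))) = Union(ProductSet({-90/7, -11/2, 2/7, 8/9, 87/2, 5*sqrt(11)}, Interval(-90/7, 8/9)), ProductSet(Interval.Lopen(-90/7, 2/21), Interval.Ropen(-90/7, 5*sqrt(11))), ProductSet(Interval.open(-11/2, 2/21), {-2/9, 2/7, 87/2}))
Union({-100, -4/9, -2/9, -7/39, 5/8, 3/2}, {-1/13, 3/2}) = {-100, -4/9, -2/9, -7/39, -1/13, 5/8, 3/2}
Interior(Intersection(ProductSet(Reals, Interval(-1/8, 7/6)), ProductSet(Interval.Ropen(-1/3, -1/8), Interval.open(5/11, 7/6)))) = ProductSet(Interval.open(-1/3, -1/8), Interval.open(5/11, 7/6))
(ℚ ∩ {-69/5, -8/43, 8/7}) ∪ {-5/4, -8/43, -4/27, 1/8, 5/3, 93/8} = {-69/5, -5/4, -8/43, -4/27, 1/8, 8/7, 5/3, 93/8}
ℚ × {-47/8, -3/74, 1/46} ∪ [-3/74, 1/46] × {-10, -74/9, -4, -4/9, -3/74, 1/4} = (ℚ × {-47/8, -3/74, 1/46}) ∪ ([-3/74, 1/46] × {-10, -74/9, -4, -4/9, -3/74, 1/4})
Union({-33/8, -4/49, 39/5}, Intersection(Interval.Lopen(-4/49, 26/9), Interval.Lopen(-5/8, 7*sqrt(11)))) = Union({-33/8, 39/5}, Interval(-4/49, 26/9))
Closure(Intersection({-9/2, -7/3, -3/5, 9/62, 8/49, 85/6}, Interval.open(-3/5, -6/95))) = EmptySet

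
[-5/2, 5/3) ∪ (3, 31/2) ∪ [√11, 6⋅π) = [-5/2, 5/3) ∪ (3, 6⋅π)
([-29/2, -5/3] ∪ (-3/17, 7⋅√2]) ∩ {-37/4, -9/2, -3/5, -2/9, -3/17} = {-37/4, -9/2}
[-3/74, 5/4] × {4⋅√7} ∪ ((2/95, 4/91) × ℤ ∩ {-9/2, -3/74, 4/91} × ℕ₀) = [-3/74, 5/4] × {4⋅√7}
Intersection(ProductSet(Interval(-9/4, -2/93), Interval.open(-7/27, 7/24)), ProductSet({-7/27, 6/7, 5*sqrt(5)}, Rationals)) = ProductSet({-7/27}, Intersection(Interval.open(-7/27, 7/24), Rationals))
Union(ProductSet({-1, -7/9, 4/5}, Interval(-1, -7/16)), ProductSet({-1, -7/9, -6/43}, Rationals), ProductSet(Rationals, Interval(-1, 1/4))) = Union(ProductSet({-1, -7/9, -6/43}, Rationals), ProductSet(Rationals, Interval(-1, 1/4)))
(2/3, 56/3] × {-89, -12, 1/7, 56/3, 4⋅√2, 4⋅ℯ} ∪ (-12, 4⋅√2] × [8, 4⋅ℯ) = ((-12, 4⋅√2] × [8, 4⋅ℯ)) ∪ ((2/3, 56/3] × {-89, -12, 1/7, 56/3, 4⋅√2, 4⋅ℯ})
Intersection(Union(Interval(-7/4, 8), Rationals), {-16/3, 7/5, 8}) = {-16/3, 7/5, 8}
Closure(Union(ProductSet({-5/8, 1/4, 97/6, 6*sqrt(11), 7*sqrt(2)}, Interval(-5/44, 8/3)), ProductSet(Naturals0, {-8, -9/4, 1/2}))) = Union(ProductSet({-5/8, 1/4, 97/6, 6*sqrt(11), 7*sqrt(2)}, Interval(-5/44, 8/3)), ProductSet(Naturals0, {-8, -9/4, 1/2}))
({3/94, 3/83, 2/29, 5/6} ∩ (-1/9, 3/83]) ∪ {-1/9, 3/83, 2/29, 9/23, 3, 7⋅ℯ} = {-1/9, 3/94, 3/83, 2/29, 9/23, 3, 7⋅ℯ}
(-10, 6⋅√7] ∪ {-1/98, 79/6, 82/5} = (-10, 6⋅√7] ∪ {82/5}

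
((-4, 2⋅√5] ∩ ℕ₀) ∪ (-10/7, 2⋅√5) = (-10/7, 2⋅√5) ∪ {0, 1, …, 4}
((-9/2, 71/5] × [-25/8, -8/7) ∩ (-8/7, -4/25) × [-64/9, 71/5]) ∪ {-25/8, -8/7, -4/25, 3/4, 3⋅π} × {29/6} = ({-25/8, -8/7, -4/25, 3/4, 3⋅π} × {29/6}) ∪ ((-8/7, -4/25) × [-25/8, -8/7))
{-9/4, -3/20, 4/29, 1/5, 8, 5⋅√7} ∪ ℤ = ℤ ∪ {-9/4, -3/20, 4/29, 1/5, 5⋅√7}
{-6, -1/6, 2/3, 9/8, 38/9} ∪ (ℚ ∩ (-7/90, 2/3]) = {-6, -1/6, 9/8, 38/9} ∪ (ℚ ∩ (-7/90, 2/3])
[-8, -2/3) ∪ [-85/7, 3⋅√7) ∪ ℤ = ℤ ∪ [-85/7, 3⋅√7)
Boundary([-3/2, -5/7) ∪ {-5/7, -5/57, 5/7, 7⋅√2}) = {-3/2, -5/7, -5/57, 5/7, 7⋅√2}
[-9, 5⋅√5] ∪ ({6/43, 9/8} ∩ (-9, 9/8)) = [-9, 5⋅√5]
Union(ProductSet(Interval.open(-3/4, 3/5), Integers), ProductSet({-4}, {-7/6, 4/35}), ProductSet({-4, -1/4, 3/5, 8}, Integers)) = Union(ProductSet({-4}, {-7/6, 4/35}), ProductSet(Union({-4, 8}, Interval.Lopen(-3/4, 3/5)), Integers))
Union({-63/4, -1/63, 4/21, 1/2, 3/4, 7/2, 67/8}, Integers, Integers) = Union({-63/4, -1/63, 4/21, 1/2, 3/4, 7/2, 67/8}, Integers)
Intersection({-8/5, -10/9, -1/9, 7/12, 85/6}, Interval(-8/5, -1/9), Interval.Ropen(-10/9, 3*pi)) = {-10/9, -1/9}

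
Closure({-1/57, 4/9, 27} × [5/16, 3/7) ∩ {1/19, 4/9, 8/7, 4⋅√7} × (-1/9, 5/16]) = {4/9} × {5/16}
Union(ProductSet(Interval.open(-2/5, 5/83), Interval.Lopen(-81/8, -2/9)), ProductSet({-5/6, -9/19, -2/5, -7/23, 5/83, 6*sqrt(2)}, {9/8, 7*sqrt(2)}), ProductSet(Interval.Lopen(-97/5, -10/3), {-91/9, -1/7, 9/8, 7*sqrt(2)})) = Union(ProductSet({-5/6, -9/19, -2/5, -7/23, 5/83, 6*sqrt(2)}, {9/8, 7*sqrt(2)}), ProductSet(Interval.Lopen(-97/5, -10/3), {-91/9, -1/7, 9/8, 7*sqrt(2)}), ProductSet(Interval.open(-2/5, 5/83), Interval.Lopen(-81/8, -2/9)))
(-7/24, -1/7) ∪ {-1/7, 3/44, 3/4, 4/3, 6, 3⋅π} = (-7/24, -1/7] ∪ {3/44, 3/4, 4/3, 6, 3⋅π}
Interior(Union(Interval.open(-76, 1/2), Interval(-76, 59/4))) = Interval.open(-76, 59/4)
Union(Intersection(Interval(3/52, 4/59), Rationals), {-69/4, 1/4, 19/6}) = Union({-69/4, 1/4, 19/6}, Intersection(Interval(3/52, 4/59), Rationals))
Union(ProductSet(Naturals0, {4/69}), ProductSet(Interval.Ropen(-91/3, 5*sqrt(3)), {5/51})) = Union(ProductSet(Interval.Ropen(-91/3, 5*sqrt(3)), {5/51}), ProductSet(Naturals0, {4/69}))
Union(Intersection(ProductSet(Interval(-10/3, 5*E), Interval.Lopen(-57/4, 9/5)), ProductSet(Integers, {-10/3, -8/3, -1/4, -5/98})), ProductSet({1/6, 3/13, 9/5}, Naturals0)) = Union(ProductSet({1/6, 3/13, 9/5}, Naturals0), ProductSet(Range(-3, 14, 1), {-10/3, -8/3, -1/4, -5/98}))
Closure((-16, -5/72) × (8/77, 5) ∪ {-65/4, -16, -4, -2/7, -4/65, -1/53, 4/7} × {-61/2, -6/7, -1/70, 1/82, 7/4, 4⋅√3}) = ({-16, -5/72} × [8/77, 5]) ∪ ([-16, -5/72] × {8/77, 5}) ∪ ((-16, -5/72) × (8/77, 5)) ∪ ({-65/4, -16, -4, -2/7, -4/65, -1/53, 4/7} × {-61/2, -6/7, -1/70, 1/82, 7/4, 4⋅√3})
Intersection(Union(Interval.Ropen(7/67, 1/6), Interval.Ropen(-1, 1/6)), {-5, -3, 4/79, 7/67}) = {4/79, 7/67}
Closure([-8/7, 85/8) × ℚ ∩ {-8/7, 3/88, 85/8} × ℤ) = {-8/7, 3/88} × ℤ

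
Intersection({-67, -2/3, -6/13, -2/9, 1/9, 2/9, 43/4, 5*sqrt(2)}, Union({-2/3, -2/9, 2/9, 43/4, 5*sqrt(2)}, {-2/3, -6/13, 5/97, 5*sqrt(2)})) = {-2/3, -6/13, -2/9, 2/9, 43/4, 5*sqrt(2)}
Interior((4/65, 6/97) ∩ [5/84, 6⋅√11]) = (4/65, 6/97)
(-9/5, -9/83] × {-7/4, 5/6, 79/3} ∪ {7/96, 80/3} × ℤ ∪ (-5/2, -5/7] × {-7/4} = ({7/96, 80/3} × ℤ) ∪ ((-5/2, -5/7] × {-7/4}) ∪ ((-9/5, -9/83] × {-7/4, 5/6, 79/3})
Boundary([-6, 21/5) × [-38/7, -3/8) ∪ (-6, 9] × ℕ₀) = ({-6, 21/5} × [-38/7, -3/8]) ∪ ([-6, 21/5] × {-38/7, -3/8}) ∪ (({-6} ∪ [21/5, 9]) × ℕ₀) ∪ ([-6, 9] × (ℕ₀ \ (-38/7, -3/8)))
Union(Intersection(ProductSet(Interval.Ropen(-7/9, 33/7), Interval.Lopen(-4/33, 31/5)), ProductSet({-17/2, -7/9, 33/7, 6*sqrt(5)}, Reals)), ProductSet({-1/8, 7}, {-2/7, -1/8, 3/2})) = Union(ProductSet({-7/9}, Interval.Lopen(-4/33, 31/5)), ProductSet({-1/8, 7}, {-2/7, -1/8, 3/2}))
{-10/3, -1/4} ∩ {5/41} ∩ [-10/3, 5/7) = ∅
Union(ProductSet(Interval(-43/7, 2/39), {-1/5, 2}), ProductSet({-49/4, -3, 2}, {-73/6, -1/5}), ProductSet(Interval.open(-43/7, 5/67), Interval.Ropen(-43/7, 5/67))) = Union(ProductSet({-49/4, -3, 2}, {-73/6, -1/5}), ProductSet(Interval(-43/7, 2/39), {-1/5, 2}), ProductSet(Interval.open(-43/7, 5/67), Interval.Ropen(-43/7, 5/67)))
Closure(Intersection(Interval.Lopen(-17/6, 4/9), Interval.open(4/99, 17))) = Interval(4/99, 4/9)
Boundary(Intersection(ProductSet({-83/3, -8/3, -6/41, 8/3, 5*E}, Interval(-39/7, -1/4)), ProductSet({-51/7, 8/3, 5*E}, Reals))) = ProductSet({8/3, 5*E}, Interval(-39/7, -1/4))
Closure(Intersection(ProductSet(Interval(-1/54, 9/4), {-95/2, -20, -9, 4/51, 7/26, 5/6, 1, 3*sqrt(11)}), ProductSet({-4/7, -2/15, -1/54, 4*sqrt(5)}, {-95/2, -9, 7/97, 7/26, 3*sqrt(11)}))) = ProductSet({-1/54}, {-95/2, -9, 7/26, 3*sqrt(11)})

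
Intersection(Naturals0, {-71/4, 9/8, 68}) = {68}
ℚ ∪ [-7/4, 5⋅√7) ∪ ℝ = (-∞, ∞)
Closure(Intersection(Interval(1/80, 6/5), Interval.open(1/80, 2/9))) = Interval(1/80, 2/9)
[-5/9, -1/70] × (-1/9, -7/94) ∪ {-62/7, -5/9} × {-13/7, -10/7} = ({-62/7, -5/9} × {-13/7, -10/7}) ∪ ([-5/9, -1/70] × (-1/9, -7/94))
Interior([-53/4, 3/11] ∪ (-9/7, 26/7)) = (-53/4, 26/7)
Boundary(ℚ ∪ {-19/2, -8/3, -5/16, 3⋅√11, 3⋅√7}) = ℝ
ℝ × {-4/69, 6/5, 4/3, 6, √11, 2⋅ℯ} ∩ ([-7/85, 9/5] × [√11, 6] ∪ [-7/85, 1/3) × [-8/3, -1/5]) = [-7/85, 9/5] × {6, √11, 2⋅ℯ}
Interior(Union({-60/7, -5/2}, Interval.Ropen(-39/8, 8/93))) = Interval.open(-39/8, 8/93)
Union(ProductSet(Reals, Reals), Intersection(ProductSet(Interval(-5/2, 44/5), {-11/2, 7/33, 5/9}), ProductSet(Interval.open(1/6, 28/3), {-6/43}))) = ProductSet(Reals, Reals)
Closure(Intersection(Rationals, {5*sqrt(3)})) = EmptySet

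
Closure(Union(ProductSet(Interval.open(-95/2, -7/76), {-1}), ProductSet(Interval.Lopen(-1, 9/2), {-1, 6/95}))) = Union(ProductSet(Interval(-95/2, -7/76), {-1}), ProductSet(Interval(-1, 9/2), {-1, 6/95}))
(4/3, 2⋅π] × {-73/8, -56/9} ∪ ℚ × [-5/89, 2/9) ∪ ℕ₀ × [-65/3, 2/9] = (ℕ₀ × [-65/3, 2/9]) ∪ (ℚ × [-5/89, 2/9)) ∪ ((4/3, 2⋅π] × {-73/8, -56/9})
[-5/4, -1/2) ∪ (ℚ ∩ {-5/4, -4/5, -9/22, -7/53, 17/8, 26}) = [-5/4, -1/2) ∪ {-9/22, -7/53, 17/8, 26}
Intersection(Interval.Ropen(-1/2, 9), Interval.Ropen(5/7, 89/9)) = Interval.Ropen(5/7, 9)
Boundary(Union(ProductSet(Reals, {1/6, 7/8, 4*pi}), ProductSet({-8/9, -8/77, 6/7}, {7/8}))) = ProductSet(Reals, {1/6, 7/8, 4*pi})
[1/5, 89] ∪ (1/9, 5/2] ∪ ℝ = (-∞, ∞)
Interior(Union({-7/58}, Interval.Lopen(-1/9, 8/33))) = Interval.open(-1/9, 8/33)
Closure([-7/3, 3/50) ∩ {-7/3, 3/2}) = {-7/3}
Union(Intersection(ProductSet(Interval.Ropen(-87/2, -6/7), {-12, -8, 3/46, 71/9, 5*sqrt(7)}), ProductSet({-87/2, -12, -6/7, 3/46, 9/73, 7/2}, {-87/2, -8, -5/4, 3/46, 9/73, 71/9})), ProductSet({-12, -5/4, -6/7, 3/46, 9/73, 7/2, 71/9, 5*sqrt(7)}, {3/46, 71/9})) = Union(ProductSet({-87/2, -12}, {-8, 3/46, 71/9}), ProductSet({-12, -5/4, -6/7, 3/46, 9/73, 7/2, 71/9, 5*sqrt(7)}, {3/46, 71/9}))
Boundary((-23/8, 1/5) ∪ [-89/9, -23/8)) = {-89/9, -23/8, 1/5}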